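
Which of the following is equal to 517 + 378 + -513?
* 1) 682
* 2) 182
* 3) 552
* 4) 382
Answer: 4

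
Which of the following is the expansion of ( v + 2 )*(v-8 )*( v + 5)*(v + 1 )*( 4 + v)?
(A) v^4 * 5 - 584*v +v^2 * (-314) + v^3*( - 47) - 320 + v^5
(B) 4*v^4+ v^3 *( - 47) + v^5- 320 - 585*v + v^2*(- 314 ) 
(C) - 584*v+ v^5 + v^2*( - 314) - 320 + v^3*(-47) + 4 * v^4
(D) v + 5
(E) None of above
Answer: C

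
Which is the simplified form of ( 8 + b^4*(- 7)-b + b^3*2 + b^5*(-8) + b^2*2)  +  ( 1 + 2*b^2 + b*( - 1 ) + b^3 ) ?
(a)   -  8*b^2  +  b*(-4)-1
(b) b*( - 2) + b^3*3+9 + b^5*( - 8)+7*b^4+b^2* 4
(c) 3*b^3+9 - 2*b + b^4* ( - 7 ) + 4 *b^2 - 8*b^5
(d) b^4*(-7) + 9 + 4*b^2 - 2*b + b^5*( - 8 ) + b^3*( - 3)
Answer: c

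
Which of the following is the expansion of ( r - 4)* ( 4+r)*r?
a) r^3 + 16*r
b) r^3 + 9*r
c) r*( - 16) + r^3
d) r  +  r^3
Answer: c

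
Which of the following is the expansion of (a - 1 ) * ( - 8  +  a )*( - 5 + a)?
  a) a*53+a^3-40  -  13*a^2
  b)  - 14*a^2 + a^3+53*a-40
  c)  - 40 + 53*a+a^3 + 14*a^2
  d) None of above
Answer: b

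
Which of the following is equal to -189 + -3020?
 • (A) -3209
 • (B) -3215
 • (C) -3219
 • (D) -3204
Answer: A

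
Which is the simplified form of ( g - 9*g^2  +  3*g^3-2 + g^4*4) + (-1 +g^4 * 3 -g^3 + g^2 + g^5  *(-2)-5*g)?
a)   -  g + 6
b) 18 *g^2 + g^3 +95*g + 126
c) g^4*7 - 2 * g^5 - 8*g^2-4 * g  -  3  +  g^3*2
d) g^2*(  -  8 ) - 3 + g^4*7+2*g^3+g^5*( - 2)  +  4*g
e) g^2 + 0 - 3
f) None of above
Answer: c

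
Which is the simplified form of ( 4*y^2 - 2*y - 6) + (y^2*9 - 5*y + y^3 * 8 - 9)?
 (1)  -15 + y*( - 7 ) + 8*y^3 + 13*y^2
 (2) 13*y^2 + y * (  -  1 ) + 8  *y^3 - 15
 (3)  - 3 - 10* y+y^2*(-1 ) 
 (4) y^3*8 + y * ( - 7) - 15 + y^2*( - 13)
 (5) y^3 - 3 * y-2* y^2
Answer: 1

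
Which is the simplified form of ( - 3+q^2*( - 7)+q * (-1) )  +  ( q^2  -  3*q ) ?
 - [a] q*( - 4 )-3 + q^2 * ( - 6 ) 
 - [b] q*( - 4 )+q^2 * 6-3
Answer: a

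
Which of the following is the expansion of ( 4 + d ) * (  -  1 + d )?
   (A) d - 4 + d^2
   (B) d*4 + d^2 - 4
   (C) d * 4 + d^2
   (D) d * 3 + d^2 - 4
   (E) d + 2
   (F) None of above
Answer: D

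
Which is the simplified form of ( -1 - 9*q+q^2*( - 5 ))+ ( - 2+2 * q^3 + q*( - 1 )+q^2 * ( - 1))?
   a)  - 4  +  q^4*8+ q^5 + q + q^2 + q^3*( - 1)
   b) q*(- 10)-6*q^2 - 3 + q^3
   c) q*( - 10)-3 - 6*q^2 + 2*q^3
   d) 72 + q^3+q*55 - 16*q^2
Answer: c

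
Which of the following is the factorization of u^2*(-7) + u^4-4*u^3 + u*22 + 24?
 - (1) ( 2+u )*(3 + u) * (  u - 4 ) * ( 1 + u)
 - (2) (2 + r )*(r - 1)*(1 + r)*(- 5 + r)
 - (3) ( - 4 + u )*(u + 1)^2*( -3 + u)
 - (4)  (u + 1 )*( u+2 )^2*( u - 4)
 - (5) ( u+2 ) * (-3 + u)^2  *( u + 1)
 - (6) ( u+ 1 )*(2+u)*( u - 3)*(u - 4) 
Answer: 6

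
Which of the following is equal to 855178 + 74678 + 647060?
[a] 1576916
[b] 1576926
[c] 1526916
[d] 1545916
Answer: a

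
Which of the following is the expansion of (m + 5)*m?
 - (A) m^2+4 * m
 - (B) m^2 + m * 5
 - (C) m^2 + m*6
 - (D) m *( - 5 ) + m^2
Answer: B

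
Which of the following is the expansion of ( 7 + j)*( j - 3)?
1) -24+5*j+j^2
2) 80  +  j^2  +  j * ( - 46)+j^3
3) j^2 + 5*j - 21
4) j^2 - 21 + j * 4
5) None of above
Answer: 4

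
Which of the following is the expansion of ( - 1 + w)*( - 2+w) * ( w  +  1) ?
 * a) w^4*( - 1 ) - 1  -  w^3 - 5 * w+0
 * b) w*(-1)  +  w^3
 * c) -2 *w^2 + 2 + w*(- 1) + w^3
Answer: c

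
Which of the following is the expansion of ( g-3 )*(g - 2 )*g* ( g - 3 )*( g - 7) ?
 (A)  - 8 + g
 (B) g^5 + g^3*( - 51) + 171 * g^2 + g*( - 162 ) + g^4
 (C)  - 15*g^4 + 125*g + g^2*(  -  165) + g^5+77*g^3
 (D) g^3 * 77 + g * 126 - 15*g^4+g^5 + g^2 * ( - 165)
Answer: D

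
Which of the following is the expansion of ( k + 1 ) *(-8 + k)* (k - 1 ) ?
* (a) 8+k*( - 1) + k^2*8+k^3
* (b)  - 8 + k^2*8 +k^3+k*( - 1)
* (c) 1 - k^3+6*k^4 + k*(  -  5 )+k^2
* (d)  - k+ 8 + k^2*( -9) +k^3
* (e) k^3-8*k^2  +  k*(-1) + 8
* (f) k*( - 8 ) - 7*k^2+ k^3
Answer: e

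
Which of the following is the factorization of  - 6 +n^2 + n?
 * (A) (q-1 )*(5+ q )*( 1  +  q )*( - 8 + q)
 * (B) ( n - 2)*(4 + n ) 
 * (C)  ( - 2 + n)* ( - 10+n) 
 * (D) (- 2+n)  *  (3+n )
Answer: D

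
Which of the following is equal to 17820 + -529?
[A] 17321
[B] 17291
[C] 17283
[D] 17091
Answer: B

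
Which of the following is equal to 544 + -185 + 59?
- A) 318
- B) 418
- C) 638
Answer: B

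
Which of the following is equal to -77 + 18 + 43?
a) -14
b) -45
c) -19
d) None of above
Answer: d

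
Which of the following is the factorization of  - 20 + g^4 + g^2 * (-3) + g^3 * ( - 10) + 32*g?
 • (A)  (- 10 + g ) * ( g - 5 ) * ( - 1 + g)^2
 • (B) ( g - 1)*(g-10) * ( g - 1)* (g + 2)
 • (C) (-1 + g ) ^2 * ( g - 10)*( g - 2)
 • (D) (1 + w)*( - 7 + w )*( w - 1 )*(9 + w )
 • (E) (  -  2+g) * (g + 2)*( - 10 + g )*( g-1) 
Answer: B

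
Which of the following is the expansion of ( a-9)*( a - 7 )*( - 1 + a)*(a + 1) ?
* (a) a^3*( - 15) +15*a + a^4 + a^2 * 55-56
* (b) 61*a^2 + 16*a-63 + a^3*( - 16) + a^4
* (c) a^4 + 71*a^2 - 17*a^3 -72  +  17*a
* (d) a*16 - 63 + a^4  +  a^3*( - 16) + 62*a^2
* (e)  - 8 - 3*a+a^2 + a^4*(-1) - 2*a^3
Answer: d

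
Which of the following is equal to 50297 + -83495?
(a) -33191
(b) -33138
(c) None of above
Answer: c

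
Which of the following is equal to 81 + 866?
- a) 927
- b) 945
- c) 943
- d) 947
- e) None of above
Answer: d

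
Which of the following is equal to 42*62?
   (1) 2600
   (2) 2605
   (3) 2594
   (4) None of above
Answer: 4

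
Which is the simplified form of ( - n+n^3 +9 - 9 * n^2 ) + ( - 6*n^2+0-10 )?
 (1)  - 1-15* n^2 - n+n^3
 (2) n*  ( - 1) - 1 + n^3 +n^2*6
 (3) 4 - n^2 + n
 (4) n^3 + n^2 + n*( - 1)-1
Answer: 1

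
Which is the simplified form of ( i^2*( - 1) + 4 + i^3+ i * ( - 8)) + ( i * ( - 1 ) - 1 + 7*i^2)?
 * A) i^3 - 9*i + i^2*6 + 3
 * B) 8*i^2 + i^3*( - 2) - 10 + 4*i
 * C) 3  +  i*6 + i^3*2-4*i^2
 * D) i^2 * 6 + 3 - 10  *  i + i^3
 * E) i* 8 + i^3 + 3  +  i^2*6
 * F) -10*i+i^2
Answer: A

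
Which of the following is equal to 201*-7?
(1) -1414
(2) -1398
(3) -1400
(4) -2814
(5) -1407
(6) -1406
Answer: 5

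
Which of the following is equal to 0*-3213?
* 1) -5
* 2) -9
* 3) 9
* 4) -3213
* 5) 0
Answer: 5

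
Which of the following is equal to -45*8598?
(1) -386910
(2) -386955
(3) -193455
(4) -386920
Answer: 1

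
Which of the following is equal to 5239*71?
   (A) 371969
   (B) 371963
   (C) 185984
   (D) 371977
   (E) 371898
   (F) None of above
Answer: A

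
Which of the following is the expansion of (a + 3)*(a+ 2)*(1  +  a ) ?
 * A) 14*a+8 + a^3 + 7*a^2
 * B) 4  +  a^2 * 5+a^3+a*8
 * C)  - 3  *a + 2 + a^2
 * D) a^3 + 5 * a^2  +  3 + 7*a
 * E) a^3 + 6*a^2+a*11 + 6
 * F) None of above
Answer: E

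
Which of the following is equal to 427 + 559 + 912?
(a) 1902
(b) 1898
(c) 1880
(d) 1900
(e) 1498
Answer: b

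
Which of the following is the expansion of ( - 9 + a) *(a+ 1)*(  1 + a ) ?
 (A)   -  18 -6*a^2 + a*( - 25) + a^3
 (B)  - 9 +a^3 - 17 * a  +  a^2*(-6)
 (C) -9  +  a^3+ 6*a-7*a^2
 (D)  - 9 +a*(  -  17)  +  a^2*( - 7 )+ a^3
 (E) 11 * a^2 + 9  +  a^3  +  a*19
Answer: D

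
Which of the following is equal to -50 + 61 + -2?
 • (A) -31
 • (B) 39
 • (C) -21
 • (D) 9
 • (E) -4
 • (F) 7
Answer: D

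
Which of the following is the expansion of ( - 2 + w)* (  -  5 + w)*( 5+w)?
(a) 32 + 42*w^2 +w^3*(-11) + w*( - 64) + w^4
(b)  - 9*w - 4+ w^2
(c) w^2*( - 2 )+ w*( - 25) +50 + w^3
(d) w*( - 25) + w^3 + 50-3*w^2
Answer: c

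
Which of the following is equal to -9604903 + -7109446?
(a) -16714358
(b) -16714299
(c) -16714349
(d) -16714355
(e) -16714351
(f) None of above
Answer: c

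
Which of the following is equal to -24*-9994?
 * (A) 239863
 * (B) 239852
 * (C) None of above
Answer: C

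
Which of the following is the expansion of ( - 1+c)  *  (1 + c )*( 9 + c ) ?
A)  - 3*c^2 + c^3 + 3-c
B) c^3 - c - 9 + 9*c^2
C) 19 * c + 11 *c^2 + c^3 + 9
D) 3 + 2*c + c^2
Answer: B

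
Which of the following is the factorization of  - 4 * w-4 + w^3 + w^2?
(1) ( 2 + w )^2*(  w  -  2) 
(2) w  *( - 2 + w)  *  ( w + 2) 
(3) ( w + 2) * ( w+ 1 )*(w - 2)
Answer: 3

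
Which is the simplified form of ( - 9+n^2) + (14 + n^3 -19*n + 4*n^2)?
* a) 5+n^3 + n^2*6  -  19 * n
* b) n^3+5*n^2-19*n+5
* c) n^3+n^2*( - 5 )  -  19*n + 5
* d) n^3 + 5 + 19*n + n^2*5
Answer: b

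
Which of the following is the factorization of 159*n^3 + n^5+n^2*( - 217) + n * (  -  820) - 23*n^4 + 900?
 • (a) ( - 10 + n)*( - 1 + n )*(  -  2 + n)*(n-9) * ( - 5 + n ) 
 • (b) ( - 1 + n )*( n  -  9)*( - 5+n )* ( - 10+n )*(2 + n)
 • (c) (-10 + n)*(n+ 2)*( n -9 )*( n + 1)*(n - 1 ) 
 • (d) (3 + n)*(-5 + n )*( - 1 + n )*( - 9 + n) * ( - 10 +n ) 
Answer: b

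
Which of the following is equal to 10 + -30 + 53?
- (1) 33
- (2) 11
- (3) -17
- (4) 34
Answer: 1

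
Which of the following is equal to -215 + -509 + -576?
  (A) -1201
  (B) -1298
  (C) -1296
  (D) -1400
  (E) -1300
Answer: E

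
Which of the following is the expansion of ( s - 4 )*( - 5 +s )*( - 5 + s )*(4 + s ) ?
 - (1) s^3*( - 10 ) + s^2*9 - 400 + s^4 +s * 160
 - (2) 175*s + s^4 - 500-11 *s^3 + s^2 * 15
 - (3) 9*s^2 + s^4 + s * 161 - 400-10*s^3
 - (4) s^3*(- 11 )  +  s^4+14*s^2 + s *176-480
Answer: 1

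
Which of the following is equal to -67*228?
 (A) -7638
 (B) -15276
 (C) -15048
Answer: B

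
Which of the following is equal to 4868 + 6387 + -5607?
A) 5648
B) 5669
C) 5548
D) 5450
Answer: A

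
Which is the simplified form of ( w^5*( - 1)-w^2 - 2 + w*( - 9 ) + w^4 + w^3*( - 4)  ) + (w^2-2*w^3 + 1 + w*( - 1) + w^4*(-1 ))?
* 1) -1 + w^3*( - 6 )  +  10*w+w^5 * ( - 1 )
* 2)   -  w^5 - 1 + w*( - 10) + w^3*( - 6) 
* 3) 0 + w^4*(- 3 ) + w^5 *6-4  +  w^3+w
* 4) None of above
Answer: 2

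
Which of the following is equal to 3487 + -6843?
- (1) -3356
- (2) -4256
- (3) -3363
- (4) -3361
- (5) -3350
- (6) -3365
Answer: 1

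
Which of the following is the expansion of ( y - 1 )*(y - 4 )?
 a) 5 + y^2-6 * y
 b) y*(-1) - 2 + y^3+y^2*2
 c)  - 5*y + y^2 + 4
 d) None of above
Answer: c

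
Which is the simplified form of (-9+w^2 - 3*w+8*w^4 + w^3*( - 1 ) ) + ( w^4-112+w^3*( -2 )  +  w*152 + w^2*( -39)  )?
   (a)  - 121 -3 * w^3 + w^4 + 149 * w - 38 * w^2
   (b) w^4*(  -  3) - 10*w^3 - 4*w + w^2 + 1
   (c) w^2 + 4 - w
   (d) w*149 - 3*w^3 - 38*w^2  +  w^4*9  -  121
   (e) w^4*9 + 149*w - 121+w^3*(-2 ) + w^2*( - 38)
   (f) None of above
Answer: d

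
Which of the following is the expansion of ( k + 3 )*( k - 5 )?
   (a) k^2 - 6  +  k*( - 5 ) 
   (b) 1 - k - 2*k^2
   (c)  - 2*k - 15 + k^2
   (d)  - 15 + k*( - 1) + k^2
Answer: c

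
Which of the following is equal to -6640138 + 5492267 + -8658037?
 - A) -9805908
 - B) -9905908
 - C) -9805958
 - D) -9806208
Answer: A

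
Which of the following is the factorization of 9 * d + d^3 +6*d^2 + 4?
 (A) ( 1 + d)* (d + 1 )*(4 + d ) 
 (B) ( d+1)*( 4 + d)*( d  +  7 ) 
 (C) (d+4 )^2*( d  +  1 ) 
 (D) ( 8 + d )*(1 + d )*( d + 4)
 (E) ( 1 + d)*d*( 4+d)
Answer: A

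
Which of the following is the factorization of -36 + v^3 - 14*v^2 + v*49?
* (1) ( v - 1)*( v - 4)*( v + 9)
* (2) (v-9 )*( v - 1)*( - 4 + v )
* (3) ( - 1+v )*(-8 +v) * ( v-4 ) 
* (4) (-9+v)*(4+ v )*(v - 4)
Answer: 2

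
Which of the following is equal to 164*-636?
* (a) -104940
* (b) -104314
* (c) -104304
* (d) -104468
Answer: c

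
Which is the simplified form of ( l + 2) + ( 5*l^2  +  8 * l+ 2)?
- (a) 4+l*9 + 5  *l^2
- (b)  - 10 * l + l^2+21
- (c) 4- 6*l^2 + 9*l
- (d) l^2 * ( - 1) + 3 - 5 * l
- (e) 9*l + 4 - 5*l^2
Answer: a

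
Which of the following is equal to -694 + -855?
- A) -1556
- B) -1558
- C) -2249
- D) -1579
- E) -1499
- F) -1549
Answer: F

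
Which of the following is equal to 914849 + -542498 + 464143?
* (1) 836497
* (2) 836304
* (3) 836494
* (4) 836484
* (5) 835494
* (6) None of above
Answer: 3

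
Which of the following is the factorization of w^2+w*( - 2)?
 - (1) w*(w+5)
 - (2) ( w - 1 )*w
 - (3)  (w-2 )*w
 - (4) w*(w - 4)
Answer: 3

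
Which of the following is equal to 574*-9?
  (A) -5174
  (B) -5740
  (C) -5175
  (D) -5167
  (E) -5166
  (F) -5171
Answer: E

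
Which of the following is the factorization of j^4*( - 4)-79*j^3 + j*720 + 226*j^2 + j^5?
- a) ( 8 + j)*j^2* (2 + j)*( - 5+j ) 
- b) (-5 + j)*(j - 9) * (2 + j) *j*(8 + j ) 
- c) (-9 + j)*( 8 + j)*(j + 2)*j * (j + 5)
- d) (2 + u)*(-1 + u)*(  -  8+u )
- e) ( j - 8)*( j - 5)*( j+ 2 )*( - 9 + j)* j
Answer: b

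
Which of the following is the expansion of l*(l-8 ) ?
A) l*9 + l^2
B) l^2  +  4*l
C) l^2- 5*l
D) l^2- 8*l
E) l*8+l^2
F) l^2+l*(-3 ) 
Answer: D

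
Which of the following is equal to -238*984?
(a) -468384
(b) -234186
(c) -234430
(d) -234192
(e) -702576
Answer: d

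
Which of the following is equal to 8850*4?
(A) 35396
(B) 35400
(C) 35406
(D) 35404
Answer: B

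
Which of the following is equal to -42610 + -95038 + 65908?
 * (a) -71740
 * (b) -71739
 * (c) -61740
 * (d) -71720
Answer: a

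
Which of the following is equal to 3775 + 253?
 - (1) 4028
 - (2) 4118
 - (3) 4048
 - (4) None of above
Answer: 1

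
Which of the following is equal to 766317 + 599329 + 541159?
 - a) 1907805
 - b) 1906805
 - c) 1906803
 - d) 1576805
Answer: b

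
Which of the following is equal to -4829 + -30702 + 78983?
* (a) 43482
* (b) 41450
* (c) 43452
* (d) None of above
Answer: c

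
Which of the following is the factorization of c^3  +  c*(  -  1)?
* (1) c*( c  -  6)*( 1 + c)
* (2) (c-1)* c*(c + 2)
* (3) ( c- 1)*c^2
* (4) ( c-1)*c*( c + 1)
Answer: 4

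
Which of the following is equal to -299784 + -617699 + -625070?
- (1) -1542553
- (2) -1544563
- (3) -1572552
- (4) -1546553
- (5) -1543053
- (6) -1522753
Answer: 1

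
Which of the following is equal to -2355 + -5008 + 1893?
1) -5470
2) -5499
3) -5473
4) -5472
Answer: 1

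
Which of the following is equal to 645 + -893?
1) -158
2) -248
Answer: 2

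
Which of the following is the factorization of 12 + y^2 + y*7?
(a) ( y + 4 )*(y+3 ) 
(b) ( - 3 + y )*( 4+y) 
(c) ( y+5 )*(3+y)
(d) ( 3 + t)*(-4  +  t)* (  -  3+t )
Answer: a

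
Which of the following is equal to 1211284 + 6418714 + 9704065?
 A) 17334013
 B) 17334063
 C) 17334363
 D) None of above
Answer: B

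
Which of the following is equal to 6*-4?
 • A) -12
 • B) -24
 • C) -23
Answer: B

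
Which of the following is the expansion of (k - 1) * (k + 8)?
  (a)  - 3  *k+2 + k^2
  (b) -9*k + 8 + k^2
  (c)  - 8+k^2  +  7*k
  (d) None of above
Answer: c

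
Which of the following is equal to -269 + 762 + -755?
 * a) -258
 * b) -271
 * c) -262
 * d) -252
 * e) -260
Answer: c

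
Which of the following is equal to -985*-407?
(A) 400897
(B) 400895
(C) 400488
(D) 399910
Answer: B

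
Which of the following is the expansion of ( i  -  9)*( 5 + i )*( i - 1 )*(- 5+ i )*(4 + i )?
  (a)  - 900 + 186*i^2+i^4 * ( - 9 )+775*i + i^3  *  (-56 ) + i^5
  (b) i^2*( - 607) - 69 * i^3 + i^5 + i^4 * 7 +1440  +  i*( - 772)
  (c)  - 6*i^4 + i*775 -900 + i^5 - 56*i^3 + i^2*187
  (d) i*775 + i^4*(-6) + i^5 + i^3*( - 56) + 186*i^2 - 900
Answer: d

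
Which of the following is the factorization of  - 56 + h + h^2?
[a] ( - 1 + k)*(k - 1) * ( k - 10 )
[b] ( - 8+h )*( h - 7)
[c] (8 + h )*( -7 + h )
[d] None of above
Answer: c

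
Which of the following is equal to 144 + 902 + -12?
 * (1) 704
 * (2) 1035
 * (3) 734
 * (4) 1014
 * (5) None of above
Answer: 5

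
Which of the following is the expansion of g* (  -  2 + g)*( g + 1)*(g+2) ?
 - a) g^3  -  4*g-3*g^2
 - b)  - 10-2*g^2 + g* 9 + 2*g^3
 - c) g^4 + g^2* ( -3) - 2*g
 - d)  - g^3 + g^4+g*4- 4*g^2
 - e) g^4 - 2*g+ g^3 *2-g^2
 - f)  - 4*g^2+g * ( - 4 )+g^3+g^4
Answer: f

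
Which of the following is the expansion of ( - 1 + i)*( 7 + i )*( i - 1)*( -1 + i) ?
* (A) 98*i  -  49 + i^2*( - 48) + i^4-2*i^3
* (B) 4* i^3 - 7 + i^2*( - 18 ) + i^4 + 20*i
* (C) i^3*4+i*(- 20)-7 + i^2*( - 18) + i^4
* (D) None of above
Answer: B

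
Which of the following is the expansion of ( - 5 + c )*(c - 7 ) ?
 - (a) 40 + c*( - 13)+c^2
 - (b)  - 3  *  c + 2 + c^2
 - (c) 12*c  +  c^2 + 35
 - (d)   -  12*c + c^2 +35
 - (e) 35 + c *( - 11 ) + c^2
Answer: d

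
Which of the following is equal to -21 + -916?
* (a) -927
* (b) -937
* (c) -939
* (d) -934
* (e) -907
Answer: b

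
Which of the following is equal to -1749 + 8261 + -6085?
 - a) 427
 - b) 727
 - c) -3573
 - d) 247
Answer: a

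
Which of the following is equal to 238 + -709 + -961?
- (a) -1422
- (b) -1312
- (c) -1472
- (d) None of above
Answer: d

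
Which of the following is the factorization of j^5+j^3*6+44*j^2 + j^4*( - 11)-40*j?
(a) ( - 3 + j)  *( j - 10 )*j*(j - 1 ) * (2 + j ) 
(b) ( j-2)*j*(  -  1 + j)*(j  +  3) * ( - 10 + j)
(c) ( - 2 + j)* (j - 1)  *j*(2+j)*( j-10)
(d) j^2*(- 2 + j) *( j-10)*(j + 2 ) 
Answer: c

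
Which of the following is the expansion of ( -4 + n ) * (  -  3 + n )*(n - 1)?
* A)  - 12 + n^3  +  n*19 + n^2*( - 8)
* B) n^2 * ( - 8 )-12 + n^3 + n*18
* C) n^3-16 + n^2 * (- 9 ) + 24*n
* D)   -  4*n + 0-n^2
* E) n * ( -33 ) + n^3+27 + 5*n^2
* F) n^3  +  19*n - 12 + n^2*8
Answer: A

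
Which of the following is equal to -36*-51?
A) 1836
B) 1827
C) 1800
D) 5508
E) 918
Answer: A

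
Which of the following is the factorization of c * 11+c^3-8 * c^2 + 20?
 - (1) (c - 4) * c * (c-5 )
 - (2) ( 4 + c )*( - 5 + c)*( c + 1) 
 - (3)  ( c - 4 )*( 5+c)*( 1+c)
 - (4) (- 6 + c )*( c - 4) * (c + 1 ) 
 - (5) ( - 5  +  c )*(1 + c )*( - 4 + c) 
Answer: 5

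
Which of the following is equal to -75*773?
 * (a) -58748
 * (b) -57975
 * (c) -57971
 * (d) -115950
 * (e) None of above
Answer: b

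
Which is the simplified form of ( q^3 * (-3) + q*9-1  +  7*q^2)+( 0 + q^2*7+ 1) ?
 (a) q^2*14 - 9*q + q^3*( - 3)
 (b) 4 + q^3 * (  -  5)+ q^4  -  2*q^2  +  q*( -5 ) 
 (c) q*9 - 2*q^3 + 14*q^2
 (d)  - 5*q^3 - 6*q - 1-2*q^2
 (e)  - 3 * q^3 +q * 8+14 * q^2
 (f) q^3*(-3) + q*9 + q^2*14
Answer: f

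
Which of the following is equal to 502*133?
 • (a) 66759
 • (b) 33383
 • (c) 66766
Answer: c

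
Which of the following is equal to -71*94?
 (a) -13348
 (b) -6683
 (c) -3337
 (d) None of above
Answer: d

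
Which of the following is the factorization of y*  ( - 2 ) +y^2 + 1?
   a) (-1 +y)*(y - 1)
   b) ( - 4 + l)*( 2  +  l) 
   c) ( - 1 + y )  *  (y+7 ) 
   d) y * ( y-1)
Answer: a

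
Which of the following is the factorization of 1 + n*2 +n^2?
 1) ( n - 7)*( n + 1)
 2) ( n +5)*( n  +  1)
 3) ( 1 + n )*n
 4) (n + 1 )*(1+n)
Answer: 4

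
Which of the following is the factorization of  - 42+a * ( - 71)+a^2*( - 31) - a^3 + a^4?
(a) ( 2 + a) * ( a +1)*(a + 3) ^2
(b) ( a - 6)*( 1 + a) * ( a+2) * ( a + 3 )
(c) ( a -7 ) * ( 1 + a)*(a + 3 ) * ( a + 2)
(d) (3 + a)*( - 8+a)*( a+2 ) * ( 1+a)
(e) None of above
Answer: c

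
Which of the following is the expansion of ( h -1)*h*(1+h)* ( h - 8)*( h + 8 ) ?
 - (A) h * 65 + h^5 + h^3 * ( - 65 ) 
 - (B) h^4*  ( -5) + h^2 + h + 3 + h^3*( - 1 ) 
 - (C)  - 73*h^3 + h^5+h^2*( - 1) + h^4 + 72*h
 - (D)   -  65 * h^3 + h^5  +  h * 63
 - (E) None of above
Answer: E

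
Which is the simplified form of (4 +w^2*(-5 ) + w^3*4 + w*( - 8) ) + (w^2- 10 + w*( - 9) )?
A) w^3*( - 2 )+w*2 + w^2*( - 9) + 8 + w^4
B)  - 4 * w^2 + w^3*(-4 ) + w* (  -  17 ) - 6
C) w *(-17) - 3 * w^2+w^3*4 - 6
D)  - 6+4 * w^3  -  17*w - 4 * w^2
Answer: D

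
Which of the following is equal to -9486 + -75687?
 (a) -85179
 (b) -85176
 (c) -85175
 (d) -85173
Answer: d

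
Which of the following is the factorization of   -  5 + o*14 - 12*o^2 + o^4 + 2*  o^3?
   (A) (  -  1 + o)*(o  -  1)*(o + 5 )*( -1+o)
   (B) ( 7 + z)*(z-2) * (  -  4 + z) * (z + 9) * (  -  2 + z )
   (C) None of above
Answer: A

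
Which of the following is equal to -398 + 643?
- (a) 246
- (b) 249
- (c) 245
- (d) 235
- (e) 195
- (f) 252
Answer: c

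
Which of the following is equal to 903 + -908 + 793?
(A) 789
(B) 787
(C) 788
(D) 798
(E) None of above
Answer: C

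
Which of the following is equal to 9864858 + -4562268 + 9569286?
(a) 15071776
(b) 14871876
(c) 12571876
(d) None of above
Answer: b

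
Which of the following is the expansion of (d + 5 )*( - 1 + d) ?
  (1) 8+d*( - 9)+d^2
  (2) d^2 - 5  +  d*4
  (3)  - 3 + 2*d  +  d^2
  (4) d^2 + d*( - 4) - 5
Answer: 2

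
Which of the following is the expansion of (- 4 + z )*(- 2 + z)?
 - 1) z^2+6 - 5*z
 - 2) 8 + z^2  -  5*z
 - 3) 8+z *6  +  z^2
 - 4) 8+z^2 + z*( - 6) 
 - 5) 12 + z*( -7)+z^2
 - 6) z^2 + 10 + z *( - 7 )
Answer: 4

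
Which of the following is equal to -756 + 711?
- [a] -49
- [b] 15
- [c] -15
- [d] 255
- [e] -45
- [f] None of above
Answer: e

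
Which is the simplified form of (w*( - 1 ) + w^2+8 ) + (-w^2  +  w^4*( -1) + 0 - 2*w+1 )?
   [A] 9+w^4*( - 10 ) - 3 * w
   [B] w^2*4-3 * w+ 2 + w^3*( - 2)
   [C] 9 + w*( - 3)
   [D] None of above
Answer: D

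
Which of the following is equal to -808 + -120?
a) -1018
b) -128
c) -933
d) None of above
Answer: d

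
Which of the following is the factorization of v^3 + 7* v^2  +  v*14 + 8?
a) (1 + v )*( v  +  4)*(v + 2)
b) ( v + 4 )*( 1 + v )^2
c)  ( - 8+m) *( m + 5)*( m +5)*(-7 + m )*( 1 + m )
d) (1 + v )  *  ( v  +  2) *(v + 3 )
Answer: a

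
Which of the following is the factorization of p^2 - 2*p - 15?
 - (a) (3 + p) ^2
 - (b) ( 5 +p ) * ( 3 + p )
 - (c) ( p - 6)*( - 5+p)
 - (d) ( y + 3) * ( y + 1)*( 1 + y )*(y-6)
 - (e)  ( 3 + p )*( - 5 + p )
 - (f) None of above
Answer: e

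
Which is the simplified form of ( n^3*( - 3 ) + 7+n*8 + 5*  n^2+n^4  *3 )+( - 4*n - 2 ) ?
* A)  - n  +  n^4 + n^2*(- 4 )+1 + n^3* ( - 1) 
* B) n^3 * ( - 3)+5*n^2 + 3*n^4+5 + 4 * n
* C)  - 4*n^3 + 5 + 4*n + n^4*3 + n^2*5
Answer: B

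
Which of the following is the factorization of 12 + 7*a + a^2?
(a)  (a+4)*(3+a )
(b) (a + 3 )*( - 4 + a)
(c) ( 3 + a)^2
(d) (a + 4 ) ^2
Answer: a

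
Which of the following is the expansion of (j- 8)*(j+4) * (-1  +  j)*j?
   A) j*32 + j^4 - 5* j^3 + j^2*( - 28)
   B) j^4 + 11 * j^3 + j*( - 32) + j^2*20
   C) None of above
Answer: A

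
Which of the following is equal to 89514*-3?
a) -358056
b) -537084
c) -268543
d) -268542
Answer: d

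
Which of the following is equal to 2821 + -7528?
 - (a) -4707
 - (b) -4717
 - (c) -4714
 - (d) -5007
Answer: a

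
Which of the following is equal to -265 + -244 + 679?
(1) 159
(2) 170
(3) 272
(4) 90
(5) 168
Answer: 2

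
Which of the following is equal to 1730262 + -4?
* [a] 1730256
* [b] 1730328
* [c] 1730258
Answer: c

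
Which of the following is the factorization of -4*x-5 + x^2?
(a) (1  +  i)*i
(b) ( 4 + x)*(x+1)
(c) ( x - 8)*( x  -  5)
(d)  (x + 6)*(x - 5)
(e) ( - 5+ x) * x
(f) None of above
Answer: f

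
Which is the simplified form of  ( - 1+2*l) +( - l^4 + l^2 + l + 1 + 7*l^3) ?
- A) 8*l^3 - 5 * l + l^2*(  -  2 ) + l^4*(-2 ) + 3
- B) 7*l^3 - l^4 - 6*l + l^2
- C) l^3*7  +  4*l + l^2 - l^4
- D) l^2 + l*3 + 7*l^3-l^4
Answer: D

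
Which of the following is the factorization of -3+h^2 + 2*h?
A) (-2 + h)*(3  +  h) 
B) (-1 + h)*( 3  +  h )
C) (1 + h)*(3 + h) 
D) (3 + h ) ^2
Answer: B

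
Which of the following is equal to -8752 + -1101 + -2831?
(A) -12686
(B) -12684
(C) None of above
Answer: B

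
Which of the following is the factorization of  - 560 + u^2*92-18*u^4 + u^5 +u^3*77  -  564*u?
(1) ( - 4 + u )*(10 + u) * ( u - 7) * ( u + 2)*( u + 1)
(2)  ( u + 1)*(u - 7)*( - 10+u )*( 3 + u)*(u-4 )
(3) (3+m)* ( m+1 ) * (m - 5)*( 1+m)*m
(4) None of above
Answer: 4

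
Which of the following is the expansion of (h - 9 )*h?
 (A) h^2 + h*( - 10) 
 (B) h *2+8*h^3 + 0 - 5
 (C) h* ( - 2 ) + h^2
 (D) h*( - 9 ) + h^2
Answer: D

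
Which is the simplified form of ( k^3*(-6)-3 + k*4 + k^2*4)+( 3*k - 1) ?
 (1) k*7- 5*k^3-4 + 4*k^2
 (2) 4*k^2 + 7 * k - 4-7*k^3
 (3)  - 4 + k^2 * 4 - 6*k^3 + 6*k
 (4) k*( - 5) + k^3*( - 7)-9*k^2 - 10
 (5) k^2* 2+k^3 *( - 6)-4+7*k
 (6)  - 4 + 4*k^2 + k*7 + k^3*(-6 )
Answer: 6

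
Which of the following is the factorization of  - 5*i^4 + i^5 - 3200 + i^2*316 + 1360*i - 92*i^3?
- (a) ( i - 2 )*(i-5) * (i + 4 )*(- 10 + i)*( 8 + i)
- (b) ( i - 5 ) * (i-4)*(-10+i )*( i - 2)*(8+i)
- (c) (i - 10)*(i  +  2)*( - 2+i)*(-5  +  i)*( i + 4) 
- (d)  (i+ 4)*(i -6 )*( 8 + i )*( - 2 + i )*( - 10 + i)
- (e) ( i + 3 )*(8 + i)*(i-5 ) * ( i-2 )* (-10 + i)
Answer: a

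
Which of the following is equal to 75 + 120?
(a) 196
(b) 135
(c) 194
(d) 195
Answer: d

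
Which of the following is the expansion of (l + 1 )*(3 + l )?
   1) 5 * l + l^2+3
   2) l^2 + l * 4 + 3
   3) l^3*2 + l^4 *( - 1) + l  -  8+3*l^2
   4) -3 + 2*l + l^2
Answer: 2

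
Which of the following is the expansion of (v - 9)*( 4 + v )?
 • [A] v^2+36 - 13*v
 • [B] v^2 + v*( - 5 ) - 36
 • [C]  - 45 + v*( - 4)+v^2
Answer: B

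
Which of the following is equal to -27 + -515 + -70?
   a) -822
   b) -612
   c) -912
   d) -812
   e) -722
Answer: b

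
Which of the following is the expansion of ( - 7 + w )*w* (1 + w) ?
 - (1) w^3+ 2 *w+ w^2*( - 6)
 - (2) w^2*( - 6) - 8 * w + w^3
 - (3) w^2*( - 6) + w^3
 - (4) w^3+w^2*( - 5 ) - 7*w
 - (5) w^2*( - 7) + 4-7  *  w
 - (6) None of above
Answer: 6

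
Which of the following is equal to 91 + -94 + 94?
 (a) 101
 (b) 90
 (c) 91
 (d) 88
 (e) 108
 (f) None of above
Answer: c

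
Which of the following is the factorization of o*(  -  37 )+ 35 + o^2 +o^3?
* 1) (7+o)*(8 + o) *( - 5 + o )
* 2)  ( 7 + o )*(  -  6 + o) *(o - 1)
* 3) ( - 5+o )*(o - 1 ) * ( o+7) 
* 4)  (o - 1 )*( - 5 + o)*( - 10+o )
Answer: 3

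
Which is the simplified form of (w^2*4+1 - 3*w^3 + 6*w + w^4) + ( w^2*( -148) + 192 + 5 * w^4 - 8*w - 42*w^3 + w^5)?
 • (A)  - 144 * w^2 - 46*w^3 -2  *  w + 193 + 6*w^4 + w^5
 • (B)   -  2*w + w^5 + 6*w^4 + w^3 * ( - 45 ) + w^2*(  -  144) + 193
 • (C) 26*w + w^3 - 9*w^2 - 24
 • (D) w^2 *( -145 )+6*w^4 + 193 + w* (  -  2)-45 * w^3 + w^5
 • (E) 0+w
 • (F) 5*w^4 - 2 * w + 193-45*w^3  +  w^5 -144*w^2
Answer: B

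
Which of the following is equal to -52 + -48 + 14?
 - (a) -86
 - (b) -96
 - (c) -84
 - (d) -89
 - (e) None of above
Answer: a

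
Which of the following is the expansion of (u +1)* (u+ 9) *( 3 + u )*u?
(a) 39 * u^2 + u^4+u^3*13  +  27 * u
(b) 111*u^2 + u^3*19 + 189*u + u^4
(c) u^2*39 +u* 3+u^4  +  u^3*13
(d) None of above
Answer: a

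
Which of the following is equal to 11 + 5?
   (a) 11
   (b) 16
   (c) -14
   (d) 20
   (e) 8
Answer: b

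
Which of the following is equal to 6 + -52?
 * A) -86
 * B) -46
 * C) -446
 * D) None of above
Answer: B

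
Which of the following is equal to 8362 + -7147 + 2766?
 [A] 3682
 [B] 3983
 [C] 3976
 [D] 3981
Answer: D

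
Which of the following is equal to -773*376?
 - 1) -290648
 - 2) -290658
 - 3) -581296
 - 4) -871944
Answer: 1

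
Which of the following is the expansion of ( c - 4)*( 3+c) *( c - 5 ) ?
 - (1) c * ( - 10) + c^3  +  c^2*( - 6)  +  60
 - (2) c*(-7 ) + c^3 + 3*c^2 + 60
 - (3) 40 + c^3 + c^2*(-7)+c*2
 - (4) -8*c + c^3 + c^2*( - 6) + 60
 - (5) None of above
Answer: 5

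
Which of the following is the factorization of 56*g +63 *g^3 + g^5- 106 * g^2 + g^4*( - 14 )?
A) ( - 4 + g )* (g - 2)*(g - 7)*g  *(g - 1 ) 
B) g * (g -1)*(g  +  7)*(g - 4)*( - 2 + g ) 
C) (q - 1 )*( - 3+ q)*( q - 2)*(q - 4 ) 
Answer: A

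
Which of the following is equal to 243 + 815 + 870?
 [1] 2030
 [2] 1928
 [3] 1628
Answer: 2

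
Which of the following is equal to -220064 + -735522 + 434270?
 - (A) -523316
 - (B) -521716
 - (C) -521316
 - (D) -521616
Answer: C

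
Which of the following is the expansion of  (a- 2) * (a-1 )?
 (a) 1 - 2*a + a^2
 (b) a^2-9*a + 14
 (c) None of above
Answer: c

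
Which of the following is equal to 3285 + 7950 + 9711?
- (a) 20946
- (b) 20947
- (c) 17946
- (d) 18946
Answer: a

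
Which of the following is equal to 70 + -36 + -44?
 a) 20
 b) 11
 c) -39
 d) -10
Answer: d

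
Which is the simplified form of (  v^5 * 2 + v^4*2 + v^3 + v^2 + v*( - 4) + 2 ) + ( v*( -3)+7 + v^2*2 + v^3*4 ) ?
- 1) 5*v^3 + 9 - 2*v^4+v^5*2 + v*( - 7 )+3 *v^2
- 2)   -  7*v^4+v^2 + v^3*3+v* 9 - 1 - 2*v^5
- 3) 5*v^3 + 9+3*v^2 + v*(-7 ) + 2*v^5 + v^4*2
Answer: 3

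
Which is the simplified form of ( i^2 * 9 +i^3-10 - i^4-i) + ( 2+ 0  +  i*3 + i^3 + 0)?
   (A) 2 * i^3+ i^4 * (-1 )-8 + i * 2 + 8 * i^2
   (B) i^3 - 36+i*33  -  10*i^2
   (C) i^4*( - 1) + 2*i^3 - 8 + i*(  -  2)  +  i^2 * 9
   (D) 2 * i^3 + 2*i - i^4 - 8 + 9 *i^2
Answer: D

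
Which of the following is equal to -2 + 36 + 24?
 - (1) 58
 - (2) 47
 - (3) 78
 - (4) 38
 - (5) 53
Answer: 1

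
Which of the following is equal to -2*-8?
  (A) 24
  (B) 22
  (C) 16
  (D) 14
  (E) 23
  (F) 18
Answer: C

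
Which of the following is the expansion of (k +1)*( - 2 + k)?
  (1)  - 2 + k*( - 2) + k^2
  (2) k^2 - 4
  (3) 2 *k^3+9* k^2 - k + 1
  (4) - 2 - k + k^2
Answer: 4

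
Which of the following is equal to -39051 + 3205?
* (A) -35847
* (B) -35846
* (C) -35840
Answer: B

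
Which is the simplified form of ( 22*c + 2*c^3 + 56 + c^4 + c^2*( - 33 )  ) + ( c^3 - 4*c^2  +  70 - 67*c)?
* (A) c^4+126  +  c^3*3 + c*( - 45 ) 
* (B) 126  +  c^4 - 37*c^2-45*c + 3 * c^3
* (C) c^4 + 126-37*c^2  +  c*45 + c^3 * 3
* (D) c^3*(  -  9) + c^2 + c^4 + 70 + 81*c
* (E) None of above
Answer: B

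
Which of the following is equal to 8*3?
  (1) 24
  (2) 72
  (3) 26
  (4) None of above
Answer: 1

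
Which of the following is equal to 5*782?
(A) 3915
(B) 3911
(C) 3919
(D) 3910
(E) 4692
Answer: D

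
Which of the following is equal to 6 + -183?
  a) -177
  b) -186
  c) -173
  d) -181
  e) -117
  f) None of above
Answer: a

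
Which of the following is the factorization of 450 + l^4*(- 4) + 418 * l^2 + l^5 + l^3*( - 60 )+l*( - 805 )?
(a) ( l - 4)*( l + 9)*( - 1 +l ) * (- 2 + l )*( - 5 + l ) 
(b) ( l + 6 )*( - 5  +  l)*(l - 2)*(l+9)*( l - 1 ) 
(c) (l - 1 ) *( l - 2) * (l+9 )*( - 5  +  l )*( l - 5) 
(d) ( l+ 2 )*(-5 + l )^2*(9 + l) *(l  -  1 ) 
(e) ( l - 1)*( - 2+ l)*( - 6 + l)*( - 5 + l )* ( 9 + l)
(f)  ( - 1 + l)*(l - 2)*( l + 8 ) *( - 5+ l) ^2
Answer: c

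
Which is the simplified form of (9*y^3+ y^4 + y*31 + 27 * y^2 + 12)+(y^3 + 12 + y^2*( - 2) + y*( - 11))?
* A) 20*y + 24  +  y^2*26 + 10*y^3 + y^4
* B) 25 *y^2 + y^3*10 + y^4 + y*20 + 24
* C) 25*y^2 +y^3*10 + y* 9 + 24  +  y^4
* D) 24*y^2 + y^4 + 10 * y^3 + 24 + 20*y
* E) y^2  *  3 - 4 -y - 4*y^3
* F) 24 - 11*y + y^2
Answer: B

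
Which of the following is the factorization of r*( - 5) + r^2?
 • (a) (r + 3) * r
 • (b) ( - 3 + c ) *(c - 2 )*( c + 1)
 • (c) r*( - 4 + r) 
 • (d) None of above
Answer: d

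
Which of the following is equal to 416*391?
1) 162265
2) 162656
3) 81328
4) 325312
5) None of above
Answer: 2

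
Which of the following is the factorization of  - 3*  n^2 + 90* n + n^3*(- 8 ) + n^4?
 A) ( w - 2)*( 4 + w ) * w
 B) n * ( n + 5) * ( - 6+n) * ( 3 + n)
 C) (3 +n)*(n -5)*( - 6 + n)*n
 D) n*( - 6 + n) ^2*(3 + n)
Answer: C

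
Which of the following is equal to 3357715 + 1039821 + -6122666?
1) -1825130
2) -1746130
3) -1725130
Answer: 3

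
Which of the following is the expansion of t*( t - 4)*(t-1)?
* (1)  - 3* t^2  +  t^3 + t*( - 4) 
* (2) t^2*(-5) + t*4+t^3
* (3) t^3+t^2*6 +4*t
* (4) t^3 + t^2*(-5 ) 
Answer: 2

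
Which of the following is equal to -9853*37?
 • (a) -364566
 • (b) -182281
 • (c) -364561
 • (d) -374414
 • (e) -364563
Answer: c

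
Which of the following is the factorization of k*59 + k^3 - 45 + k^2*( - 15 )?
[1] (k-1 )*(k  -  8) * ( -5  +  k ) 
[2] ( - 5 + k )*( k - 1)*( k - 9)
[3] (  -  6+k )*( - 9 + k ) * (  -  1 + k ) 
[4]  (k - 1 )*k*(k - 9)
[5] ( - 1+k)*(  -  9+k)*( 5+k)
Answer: 2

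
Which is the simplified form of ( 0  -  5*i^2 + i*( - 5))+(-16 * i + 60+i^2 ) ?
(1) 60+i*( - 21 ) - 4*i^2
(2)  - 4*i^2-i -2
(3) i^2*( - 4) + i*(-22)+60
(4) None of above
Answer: 1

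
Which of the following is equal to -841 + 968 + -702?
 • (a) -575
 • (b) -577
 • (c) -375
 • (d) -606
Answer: a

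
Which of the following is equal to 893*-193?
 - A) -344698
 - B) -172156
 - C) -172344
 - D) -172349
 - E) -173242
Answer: D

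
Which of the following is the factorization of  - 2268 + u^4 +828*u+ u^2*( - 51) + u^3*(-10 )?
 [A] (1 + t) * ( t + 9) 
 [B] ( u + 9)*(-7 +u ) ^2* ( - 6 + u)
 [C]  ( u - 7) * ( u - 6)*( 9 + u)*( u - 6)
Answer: C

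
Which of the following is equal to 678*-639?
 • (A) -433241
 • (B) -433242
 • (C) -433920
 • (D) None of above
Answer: B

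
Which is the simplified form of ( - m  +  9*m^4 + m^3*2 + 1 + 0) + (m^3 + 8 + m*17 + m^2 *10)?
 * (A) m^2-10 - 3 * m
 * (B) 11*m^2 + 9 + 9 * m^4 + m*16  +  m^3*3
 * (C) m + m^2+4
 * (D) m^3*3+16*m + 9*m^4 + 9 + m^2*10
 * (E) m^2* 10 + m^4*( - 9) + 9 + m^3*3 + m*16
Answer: D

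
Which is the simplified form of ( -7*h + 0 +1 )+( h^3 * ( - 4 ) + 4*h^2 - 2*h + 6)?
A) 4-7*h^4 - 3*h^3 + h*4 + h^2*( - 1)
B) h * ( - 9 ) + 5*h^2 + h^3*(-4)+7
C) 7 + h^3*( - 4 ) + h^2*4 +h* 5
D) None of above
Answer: D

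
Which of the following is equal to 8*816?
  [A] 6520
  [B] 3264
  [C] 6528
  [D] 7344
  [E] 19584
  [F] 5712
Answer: C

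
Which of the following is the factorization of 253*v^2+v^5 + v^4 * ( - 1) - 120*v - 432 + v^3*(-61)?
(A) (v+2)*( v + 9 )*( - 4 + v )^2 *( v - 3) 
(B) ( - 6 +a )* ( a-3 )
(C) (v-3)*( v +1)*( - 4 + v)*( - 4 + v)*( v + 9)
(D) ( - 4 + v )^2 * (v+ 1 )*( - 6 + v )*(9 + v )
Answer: C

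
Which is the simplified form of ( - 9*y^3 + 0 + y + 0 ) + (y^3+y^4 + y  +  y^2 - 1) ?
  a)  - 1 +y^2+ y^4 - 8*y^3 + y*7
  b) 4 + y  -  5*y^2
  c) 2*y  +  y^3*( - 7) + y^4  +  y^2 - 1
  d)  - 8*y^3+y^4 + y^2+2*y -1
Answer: d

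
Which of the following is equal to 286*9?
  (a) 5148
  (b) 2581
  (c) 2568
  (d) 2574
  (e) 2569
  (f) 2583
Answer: d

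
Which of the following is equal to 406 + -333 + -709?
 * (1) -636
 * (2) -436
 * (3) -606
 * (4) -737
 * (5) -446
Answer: 1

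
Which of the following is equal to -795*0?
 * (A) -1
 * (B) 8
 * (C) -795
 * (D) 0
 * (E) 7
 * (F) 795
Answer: D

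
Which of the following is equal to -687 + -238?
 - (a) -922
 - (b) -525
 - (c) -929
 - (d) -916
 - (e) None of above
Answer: e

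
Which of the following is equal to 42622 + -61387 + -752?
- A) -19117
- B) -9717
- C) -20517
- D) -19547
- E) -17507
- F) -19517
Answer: F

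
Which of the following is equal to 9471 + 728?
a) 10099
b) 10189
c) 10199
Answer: c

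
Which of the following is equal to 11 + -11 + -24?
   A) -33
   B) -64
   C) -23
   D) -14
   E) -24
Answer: E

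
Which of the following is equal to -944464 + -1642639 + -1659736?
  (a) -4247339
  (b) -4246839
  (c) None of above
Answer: b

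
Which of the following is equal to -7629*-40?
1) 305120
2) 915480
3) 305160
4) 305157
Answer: 3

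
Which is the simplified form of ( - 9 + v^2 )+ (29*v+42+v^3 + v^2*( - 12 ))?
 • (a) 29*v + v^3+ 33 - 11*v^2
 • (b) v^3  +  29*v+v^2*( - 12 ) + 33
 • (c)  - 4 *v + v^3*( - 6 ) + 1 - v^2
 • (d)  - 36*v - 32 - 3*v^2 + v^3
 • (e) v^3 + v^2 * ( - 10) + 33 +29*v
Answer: a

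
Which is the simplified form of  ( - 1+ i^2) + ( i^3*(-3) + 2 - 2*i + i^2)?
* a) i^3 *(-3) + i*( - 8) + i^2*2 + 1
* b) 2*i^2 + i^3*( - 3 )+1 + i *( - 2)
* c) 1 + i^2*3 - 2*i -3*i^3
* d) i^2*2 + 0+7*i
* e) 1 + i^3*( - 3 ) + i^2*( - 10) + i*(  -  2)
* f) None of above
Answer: b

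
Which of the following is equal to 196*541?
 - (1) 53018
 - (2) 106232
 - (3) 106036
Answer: 3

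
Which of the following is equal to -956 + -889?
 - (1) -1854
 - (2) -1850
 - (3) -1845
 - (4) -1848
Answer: 3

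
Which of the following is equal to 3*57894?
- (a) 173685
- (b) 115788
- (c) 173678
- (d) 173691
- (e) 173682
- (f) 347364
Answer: e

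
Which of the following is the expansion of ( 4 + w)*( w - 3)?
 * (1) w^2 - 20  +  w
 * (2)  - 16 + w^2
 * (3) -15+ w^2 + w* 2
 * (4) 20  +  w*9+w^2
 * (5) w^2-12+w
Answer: 5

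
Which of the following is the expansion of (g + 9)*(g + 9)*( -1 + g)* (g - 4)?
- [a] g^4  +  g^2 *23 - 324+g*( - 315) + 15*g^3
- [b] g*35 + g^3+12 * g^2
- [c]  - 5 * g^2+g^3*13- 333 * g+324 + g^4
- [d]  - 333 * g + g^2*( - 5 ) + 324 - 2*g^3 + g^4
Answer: c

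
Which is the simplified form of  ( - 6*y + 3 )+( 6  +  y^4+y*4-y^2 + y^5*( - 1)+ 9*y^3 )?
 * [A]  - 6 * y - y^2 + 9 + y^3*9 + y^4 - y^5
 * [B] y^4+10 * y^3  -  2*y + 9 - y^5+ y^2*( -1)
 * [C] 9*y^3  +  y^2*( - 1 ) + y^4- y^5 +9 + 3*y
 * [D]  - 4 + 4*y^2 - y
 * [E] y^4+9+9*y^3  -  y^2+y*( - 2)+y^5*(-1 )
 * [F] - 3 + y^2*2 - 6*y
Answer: E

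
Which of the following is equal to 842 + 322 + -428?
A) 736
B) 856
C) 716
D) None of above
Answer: A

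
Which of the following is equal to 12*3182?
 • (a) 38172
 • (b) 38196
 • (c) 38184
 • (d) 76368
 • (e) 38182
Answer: c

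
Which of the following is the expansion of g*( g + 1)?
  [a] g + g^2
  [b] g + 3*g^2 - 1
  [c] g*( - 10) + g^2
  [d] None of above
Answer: a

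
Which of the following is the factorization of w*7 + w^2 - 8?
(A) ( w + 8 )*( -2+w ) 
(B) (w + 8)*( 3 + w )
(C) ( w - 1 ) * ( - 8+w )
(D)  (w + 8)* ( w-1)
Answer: D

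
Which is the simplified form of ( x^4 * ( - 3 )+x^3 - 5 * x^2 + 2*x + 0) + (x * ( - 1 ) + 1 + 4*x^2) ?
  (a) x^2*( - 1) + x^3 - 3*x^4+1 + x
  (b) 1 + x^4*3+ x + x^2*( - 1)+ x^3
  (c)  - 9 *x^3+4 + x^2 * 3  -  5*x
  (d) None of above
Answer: a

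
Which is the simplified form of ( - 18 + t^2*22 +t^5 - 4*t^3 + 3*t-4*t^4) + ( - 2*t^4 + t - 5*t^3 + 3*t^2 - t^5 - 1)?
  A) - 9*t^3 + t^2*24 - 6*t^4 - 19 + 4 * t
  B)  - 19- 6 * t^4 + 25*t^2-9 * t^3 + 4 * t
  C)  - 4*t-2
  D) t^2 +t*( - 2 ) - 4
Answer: B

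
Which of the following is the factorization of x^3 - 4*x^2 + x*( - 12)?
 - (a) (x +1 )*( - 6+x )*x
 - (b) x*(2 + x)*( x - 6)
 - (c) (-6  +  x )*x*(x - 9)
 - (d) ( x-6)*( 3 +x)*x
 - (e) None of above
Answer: b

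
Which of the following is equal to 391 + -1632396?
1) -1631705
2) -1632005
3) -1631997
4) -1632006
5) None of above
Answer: 2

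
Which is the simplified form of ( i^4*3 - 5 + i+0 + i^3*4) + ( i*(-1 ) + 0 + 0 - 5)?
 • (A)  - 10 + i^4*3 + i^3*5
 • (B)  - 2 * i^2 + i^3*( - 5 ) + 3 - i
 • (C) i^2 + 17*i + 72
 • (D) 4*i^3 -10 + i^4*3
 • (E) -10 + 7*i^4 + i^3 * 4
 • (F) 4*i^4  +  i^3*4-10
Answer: D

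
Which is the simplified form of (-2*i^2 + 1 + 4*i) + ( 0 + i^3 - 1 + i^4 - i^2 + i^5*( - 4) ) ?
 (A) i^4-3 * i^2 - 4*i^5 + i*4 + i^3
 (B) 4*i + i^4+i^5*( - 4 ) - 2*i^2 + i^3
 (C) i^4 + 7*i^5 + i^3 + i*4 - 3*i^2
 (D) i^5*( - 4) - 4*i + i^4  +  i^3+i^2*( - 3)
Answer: A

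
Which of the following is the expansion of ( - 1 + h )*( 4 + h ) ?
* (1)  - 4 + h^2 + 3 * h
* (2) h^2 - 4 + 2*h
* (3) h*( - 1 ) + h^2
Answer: 1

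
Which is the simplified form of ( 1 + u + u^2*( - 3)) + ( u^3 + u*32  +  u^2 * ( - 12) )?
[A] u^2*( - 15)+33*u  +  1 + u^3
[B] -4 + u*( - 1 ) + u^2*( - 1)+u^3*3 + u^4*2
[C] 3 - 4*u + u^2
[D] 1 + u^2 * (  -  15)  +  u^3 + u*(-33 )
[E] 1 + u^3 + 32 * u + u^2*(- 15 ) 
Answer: A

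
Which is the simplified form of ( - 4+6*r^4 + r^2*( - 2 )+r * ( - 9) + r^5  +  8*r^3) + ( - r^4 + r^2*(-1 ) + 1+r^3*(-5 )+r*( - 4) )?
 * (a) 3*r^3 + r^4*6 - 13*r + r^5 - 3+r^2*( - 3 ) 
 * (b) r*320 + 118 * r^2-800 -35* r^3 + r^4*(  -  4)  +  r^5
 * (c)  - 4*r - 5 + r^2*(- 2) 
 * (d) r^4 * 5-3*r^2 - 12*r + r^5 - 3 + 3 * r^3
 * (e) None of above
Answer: e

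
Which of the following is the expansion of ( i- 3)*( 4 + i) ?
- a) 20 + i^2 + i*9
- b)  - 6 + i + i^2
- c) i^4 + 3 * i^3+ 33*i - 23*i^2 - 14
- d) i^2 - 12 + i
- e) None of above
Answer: d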